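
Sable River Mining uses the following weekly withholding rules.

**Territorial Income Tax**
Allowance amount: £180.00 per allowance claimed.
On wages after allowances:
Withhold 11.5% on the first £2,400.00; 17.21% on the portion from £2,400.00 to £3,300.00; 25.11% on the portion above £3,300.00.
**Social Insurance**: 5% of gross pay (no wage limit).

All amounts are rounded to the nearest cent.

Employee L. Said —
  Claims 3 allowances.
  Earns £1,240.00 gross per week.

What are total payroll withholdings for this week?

Territorial Income Tax: taxable = £1,240.00 − 3×£180.00 = £700.00
  11.5% × £700.00 = £80.50
Social Insurance: 5% × £1,240.00 = £62.00
Total: £80.50 + £62.00 = £142.50

£142.50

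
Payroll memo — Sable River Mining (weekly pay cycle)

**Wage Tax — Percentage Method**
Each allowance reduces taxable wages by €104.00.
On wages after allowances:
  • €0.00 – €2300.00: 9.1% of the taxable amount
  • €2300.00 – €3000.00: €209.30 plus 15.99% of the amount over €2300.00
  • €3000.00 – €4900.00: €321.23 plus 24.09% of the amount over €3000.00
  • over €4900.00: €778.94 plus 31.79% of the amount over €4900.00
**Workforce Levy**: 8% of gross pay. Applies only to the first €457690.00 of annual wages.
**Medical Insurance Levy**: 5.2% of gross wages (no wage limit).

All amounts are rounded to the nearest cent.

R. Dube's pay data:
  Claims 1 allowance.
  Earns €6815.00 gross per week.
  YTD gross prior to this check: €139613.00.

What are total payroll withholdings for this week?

Wage Tax: taxable = €6815.00 − 1×€104.00 = €6711.00
  €778.94 + 31.79% × (€6711.00 − €4900.00) = €778.94 + 31.79% × €1811.00 = €1354.66
Workforce Levy: 8% × €6815.00 = €545.20
Medical Insurance Levy: 5.2% × €6815.00 = €354.38
Total: €1354.66 + €545.20 + €354.38 = €2254.24

€2254.24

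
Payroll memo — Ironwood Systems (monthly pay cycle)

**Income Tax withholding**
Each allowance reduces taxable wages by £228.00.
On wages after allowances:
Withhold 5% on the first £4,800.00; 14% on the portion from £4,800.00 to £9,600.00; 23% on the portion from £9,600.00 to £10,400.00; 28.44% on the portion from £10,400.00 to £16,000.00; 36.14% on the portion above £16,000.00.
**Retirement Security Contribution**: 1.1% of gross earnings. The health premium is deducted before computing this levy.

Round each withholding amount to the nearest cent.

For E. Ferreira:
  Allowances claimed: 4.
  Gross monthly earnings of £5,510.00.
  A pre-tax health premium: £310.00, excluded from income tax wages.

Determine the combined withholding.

£271.60

Income Tax: taxable = £5,510.00 − £310.00 − 4×£228.00 = £4,288.00
  5% × £4,288.00 = £214.40
Retirement Security Contribution: 1.1% × £5,200.00 = £57.20
Total: £214.40 + £57.20 = £271.60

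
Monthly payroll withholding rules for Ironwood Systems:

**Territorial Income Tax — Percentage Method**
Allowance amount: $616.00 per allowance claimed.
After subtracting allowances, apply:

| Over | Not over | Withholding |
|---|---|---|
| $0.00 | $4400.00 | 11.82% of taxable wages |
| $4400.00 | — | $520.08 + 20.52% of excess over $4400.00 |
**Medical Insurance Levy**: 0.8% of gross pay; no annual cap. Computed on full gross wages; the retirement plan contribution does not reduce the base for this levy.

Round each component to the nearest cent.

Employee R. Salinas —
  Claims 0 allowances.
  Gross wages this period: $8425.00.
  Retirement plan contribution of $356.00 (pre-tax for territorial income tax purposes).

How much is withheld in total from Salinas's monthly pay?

Territorial Income Tax: taxable = $8425.00 − $356.00 = $8069.00
  $520.08 + 20.52% × ($8069.00 − $4400.00) = $520.08 + 20.52% × $3669.00 = $1272.96
Medical Insurance Levy: 0.8% × $8425.00 = $67.40
Total: $1272.96 + $67.40 = $1340.36

$1340.36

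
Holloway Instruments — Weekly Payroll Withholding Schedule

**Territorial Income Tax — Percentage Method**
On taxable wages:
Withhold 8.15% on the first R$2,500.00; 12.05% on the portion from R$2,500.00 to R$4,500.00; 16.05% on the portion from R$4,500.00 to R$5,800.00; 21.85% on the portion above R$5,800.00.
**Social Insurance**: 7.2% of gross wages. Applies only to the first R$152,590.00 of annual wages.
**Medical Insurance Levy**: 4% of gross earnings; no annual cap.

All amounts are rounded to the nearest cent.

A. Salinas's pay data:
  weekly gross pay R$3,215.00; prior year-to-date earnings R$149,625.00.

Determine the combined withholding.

Territorial Income Tax: taxable = R$3,215.00
  R$203.75 + 12.05% × (R$3,215.00 − R$2,500.00) = R$203.75 + 12.05% × R$715.00 = R$289.91
Social Insurance: cap R$152,590.00 − YTD R$149,625.00 = R$2,965.00 subject; 7.2% × R$2,965.00 = R$213.48
Medical Insurance Levy: 4% × R$3,215.00 = R$128.60
Total: R$289.91 + R$213.48 + R$128.60 = R$631.99

R$631.99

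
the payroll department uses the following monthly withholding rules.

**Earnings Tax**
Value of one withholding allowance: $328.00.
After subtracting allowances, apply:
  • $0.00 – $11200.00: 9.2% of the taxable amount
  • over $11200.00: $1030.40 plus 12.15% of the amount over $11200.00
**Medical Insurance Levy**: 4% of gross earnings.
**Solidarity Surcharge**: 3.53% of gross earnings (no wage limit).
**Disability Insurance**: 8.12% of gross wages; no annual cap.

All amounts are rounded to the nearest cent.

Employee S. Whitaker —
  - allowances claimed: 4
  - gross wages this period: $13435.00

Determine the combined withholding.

$3245.12

Earnings Tax: taxable = $13435.00 − 4×$328.00 = $12123.00
  $1030.40 + 12.15% × ($12123.00 − $11200.00) = $1030.40 + 12.15% × $923.00 = $1142.54
Medical Insurance Levy: 4% × $13435.00 = $537.40
Solidarity Surcharge: 3.53% × $13435.00 = $474.26
Disability Insurance: 8.12% × $13435.00 = $1090.92
Total: $1142.54 + $537.40 + $474.26 + $1090.92 = $3245.12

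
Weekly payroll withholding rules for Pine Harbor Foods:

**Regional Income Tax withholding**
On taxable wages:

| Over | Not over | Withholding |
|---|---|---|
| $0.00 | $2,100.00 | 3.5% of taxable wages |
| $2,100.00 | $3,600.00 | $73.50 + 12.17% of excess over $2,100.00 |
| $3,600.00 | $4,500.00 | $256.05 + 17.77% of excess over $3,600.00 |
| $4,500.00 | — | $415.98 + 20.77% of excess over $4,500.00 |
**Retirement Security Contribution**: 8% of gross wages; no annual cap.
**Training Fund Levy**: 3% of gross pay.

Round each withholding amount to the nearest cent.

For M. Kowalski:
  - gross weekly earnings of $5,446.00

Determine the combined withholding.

Regional Income Tax: taxable = $5,446.00
  $415.98 + 20.77% × ($5,446.00 − $4,500.00) = $415.98 + 20.77% × $946.00 = $612.46
Retirement Security Contribution: 8% × $5,446.00 = $435.68
Training Fund Levy: 3% × $5,446.00 = $163.38
Total: $612.46 + $435.68 + $163.38 = $1,211.52

$1,211.52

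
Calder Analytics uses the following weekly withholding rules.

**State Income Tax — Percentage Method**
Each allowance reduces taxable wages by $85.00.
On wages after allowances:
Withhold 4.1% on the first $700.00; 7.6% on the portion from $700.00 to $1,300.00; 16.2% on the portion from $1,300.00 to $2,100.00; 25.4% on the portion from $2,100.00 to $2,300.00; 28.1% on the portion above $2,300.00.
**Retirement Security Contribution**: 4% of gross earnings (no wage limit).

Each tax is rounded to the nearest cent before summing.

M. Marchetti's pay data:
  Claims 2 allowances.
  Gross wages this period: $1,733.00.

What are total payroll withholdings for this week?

$186.23

State Income Tax: taxable = $1,733.00 − 2×$85.00 = $1,563.00
  $74.30 + 16.2% × ($1,563.00 − $1,300.00) = $74.30 + 16.2% × $263.00 = $116.91
Retirement Security Contribution: 4% × $1,733.00 = $69.32
Total: $116.91 + $69.32 = $186.23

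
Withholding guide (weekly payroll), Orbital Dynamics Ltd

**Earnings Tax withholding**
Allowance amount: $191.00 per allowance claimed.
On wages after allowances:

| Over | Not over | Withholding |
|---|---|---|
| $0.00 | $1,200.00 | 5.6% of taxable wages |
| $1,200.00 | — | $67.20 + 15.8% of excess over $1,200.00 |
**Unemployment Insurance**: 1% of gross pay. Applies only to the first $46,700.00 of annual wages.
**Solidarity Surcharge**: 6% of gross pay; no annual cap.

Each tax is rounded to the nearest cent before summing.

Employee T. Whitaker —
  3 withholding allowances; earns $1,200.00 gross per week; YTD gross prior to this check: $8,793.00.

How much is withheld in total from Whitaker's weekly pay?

Earnings Tax: taxable = $1,200.00 − 3×$191.00 = $627.00
  5.6% × $627.00 = $35.11
Unemployment Insurance: 1% × $1,200.00 = $12.00
Solidarity Surcharge: 6% × $1,200.00 = $72.00
Total: $35.11 + $12.00 + $72.00 = $119.11

$119.11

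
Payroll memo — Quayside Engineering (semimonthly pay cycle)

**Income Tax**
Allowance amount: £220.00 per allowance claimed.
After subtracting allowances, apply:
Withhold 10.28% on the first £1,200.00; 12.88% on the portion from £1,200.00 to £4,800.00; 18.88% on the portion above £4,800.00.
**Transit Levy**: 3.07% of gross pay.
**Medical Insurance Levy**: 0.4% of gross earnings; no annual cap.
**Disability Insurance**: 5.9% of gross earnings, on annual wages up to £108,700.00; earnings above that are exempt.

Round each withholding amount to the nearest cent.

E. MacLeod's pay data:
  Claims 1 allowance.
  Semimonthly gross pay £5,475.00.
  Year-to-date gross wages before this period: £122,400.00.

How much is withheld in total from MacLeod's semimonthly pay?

Income Tax: taxable = £5,475.00 − 1×£220.00 = £5,255.00
  £587.04 + 18.88% × (£5,255.00 − £4,800.00) = £587.04 + 18.88% × £455.00 = £672.94
Transit Levy: 3.07% × £5,475.00 = £168.08
Medical Insurance Levy: 0.4% × £5,475.00 = £21.90
Disability Insurance: YTD £122,400.00 ≥ cap £108,700.00 → £0.00
Total: £672.94 + £168.08 + £21.90 + £0.00 = £862.92

£862.92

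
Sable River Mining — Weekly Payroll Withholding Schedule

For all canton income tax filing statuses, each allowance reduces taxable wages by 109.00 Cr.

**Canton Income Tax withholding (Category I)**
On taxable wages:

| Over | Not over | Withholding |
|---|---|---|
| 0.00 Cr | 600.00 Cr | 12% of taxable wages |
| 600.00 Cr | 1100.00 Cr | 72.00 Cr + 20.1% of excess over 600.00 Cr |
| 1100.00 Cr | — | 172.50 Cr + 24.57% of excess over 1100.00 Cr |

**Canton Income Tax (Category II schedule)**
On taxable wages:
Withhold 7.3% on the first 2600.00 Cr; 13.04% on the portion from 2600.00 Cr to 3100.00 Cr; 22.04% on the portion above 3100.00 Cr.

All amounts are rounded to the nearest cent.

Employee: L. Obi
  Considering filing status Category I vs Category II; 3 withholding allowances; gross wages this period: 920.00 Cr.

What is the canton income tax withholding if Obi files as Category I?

Canton Income Tax (Category I): taxable = 920.00 Cr − 3×109.00 Cr = 593.00 Cr
  12% × 593.00 Cr = 71.16 Cr

71.16 Cr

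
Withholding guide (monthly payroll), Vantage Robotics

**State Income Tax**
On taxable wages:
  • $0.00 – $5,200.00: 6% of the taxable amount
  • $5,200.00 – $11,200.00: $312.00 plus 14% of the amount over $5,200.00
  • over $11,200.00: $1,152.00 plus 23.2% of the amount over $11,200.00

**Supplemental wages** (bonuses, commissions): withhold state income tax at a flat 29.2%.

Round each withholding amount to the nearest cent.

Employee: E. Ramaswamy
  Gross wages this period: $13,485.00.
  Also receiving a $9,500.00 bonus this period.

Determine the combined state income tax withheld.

$4,456.12

State Income Tax: taxable = $13,485.00
  $1,152.00 + 23.2% × ($13,485.00 − $11,200.00) = $1,152.00 + 23.2% × $2,285.00 = $1,682.12
Supplemental (29.2% flat on bonus): 29.2% × $9,500.00 = $2,774.00
Total state income tax: $1,682.12 + $2,774.00 = $4,456.12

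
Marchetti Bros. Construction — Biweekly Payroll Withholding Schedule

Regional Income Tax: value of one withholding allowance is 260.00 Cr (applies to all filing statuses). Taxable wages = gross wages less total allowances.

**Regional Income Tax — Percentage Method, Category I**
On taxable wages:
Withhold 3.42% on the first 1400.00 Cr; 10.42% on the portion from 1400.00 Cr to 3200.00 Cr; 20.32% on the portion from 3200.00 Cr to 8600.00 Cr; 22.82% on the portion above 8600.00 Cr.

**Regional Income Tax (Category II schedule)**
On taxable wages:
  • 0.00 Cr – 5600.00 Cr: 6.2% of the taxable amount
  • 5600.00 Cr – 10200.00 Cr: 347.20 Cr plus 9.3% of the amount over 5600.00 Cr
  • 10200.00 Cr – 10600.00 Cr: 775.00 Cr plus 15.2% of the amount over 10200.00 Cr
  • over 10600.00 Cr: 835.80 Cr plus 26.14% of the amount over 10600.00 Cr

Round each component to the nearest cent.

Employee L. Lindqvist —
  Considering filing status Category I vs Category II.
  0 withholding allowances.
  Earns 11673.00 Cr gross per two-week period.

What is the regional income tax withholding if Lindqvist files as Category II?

1116.28 Cr

Regional Income Tax (Category II): taxable = 11673.00 Cr
  835.80 Cr + 26.14% × (11673.00 Cr − 10600.00 Cr) = 835.80 Cr + 26.14% × 1073.00 Cr = 1116.28 Cr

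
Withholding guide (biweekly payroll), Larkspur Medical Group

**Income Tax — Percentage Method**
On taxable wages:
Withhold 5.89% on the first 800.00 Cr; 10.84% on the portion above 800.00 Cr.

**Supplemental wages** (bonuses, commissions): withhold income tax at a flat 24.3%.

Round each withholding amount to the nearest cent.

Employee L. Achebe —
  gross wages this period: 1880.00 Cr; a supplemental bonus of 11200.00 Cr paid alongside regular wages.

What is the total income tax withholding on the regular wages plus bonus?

Income Tax: taxable = 1880.00 Cr
  47.12 Cr + 10.84% × (1880.00 Cr − 800.00 Cr) = 47.12 Cr + 10.84% × 1080.00 Cr = 164.19 Cr
Supplemental (24.3% flat on bonus): 24.3% × 11200.00 Cr = 2721.60 Cr
Total income tax: 164.19 Cr + 2721.60 Cr = 2885.79 Cr

2885.79 Cr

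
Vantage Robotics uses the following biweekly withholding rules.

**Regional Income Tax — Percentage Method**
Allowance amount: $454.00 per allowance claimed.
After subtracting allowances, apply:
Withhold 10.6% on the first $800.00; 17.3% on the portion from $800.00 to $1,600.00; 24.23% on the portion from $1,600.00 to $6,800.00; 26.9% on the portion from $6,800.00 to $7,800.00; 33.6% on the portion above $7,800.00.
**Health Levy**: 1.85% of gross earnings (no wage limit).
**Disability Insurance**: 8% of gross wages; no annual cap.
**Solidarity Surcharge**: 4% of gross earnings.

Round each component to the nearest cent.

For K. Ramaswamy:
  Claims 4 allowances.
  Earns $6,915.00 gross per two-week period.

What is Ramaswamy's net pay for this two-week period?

$4,886.26

Regional Income Tax: taxable = $6,915.00 − 4×$454.00 = $5,099.00
  $223.20 + 24.23% × ($5,099.00 − $1,600.00) = $223.20 + 24.23% × $3,499.00 = $1,071.01
Health Levy: 1.85% × $6,915.00 = $127.93
Disability Insurance: 8% × $6,915.00 = $553.20
Solidarity Surcharge: 4% × $6,915.00 = $276.60
Total withheld: $1,071.01 + $127.93 + $553.20 + $276.60 = $2,028.74
Net pay: $6,915.00 − $2,028.74 = $4,886.26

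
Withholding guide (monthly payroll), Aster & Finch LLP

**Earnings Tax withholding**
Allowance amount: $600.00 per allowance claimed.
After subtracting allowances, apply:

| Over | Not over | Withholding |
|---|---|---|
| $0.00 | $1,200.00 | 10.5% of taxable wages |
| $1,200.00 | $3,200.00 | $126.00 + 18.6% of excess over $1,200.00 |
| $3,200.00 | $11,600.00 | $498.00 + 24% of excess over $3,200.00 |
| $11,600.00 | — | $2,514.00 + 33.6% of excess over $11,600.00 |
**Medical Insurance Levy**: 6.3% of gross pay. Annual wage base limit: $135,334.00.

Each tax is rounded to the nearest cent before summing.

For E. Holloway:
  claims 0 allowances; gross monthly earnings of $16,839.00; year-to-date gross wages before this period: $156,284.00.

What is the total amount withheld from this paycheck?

Earnings Tax: taxable = $16,839.00
  $2,514.00 + 33.6% × ($16,839.00 − $11,600.00) = $2,514.00 + 33.6% × $5,239.00 = $4,274.30
Medical Insurance Levy: YTD $156,284.00 ≥ cap $135,334.00 → $0.00
Total: $4,274.30 + $0.00 = $4,274.30

$4,274.30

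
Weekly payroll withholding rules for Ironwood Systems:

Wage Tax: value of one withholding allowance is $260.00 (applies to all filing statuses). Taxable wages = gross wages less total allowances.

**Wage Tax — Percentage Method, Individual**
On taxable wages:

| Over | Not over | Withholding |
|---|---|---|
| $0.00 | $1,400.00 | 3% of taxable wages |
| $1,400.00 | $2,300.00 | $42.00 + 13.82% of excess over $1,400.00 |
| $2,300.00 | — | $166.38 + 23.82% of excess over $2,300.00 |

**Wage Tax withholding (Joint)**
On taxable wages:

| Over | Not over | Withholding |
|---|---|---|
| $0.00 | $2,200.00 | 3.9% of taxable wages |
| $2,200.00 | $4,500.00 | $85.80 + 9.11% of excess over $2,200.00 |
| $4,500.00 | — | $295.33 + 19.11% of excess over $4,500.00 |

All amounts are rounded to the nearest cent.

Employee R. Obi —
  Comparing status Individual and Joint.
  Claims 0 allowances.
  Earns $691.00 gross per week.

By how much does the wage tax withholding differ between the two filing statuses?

$6.22

Wage Tax (Individual): taxable = $691.00
  3% × $691.00 = $20.73
Wage Tax (Joint): taxable = $691.00
  3.9% × $691.00 = $26.95
Difference: |$20.73 − $26.95| = $6.22 (higher under Joint)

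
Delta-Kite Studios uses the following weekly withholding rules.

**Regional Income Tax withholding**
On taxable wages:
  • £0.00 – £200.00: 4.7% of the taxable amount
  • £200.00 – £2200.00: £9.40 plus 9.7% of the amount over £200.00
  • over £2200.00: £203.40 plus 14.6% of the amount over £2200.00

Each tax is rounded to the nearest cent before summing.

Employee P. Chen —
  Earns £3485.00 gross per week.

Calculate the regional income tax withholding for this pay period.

£391.01

Regional Income Tax: taxable = £3485.00
  £203.40 + 14.6% × (£3485.00 − £2200.00) = £203.40 + 14.6% × £1285.00 = £391.01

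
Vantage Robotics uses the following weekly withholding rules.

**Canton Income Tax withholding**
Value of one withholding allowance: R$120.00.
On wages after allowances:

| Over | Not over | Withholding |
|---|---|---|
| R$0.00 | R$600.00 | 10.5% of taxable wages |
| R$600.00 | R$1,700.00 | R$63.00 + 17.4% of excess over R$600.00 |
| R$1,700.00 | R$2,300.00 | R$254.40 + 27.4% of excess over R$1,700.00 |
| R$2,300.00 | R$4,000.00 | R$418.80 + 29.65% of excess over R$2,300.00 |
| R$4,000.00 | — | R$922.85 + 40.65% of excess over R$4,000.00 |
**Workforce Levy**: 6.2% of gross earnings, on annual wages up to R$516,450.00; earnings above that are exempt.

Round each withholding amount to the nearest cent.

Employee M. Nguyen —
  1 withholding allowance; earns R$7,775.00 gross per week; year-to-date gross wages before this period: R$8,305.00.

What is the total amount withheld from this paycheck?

Canton Income Tax: taxable = R$7,775.00 − 1×R$120.00 = R$7,655.00
  R$922.85 + 40.65% × (R$7,655.00 − R$4,000.00) = R$922.85 + 40.65% × R$3,655.00 = R$2,408.61
Workforce Levy: 6.2% × R$7,775.00 = R$482.05
Total: R$2,408.61 + R$482.05 = R$2,890.66

R$2,890.66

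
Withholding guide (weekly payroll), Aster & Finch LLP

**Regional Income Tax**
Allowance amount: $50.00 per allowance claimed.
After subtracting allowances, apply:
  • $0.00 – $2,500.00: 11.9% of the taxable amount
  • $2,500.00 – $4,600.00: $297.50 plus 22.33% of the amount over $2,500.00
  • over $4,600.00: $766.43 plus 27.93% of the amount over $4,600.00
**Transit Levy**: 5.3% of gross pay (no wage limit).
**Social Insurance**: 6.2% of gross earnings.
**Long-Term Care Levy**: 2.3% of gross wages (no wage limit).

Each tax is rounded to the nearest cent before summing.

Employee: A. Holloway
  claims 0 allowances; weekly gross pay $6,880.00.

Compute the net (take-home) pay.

Regional Income Tax: taxable = $6,880.00
  $766.43 + 27.93% × ($6,880.00 − $4,600.00) = $766.43 + 27.93% × $2,280.00 = $1,403.23
Transit Levy: 5.3% × $6,880.00 = $364.64
Social Insurance: 6.2% × $6,880.00 = $426.56
Long-Term Care Levy: 2.3% × $6,880.00 = $158.24
Total withheld: $1,403.23 + $364.64 + $426.56 + $158.24 = $2,352.67
Net pay: $6,880.00 − $2,352.67 = $4,527.33

$4,527.33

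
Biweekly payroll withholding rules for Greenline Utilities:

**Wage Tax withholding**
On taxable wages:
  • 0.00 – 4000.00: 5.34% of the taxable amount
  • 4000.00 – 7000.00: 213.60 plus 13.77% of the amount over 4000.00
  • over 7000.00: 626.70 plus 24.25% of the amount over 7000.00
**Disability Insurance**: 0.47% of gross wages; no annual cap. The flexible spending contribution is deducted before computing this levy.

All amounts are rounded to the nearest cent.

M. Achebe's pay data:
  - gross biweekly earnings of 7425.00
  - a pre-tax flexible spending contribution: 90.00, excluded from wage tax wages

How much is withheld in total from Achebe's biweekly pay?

742.41

Wage Tax: taxable = 7425.00 − 90.00 = 7335.00
  626.70 + 24.25% × (7335.00 − 7000.00) = 626.70 + 24.25% × 335.00 = 707.94
Disability Insurance: 0.47% × 7335.00 = 34.47
Total: 707.94 + 34.47 = 742.41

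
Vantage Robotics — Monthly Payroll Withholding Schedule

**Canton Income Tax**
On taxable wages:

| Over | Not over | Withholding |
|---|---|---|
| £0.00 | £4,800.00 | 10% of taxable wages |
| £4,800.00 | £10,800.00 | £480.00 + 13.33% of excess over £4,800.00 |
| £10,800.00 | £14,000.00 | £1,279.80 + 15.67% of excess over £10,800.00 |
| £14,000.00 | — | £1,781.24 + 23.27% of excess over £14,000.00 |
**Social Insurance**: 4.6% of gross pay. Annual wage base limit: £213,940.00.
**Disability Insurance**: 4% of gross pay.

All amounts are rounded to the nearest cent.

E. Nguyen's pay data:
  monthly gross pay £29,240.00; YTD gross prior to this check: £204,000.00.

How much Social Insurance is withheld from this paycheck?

Social Insurance: cap £213,940.00 − YTD £204,000.00 = £9,940.00 subject; 4.6% × £9,940.00 = £457.24

£457.24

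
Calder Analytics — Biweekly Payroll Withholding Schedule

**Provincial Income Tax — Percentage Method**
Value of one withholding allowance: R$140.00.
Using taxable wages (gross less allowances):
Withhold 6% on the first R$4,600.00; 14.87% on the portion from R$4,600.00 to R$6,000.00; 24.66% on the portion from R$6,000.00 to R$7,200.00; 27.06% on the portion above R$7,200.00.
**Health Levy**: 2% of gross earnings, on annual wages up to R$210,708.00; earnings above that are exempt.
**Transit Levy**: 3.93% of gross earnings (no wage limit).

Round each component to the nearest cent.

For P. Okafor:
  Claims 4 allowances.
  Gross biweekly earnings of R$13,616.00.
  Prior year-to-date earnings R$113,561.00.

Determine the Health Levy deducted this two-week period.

Health Levy: 2% × R$13,616.00 = R$272.32

R$272.32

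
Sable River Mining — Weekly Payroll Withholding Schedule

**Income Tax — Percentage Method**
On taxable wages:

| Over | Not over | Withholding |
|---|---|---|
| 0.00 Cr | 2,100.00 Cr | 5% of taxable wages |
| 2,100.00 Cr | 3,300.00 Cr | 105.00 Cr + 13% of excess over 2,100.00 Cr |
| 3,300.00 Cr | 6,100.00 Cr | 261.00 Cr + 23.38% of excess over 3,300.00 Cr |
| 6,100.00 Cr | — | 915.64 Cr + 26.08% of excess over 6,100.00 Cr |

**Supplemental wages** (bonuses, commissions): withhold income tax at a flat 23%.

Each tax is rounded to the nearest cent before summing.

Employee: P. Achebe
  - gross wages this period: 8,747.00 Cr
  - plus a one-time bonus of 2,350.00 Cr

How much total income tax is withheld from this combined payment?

Income Tax: taxable = 8,747.00 Cr
  915.64 Cr + 26.08% × (8,747.00 Cr − 6,100.00 Cr) = 915.64 Cr + 26.08% × 2,647.00 Cr = 1,605.98 Cr
Supplemental (23% flat on bonus): 23% × 2,350.00 Cr = 540.50 Cr
Total income tax: 1,605.98 Cr + 540.50 Cr = 2,146.48 Cr

2,146.48 Cr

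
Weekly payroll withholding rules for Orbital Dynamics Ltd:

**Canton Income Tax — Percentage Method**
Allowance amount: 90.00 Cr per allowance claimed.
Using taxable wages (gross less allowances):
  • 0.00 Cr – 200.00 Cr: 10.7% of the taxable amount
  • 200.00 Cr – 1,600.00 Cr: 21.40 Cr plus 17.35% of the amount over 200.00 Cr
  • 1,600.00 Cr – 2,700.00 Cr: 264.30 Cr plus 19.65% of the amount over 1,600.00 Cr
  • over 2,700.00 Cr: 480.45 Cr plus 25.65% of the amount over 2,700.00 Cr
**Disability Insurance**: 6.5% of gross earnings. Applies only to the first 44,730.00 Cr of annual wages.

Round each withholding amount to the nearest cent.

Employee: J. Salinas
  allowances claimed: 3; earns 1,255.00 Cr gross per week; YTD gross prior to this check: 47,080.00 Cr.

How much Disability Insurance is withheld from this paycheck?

0.00 Cr

Disability Insurance: YTD 47,080.00 Cr ≥ cap 44,730.00 Cr → 0.00 Cr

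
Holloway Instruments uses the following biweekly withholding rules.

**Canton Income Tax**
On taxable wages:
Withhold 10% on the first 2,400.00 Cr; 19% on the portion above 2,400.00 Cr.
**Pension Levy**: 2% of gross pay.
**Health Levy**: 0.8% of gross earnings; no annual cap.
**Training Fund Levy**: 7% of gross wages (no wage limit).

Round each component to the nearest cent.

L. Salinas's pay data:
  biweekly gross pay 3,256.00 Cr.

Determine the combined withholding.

721.73 Cr

Canton Income Tax: taxable = 3,256.00 Cr
  240.00 Cr + 19% × (3,256.00 Cr − 2,400.00 Cr) = 240.00 Cr + 19% × 856.00 Cr = 402.64 Cr
Pension Levy: 2% × 3,256.00 Cr = 65.12 Cr
Health Levy: 0.8% × 3,256.00 Cr = 26.05 Cr
Training Fund Levy: 7% × 3,256.00 Cr = 227.92 Cr
Total: 402.64 Cr + 65.12 Cr + 26.05 Cr + 227.92 Cr = 721.73 Cr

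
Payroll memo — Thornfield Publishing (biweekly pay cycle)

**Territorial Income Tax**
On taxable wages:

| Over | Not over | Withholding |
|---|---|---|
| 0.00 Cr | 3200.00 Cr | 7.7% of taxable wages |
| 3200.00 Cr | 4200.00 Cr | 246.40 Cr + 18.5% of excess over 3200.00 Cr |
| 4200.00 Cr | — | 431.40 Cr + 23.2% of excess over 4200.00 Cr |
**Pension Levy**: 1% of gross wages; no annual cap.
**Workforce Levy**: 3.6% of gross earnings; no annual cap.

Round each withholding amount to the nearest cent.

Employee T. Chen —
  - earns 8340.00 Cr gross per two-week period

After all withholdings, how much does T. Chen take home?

6564.48 Cr

Territorial Income Tax: taxable = 8340.00 Cr
  431.40 Cr + 23.2% × (8340.00 Cr − 4200.00 Cr) = 431.40 Cr + 23.2% × 4140.00 Cr = 1391.88 Cr
Pension Levy: 1% × 8340.00 Cr = 83.40 Cr
Workforce Levy: 3.6% × 8340.00 Cr = 300.24 Cr
Total withheld: 1391.88 Cr + 83.40 Cr + 300.24 Cr = 1775.52 Cr
Net pay: 8340.00 Cr − 1775.52 Cr = 6564.48 Cr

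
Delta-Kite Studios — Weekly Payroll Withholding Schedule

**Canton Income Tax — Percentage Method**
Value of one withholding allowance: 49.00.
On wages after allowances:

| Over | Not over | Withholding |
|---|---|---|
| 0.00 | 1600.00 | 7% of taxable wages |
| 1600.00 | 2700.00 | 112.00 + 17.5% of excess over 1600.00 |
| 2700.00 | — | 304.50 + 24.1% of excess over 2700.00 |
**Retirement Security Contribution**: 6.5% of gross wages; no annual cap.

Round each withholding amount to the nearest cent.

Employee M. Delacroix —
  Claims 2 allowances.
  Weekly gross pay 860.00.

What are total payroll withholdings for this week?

109.24

Canton Income Tax: taxable = 860.00 − 2×49.00 = 762.00
  7% × 762.00 = 53.34
Retirement Security Contribution: 6.5% × 860.00 = 55.90
Total: 53.34 + 55.90 = 109.24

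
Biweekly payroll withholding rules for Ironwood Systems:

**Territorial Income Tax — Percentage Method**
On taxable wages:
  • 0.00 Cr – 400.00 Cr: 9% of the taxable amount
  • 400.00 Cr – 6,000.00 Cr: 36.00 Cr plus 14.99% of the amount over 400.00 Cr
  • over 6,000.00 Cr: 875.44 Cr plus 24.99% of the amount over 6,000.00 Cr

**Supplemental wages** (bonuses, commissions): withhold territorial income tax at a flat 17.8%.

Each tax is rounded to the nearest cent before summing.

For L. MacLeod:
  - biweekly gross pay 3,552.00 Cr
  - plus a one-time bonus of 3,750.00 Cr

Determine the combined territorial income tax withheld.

Territorial Income Tax: taxable = 3,552.00 Cr
  36.00 Cr + 14.99% × (3,552.00 Cr − 400.00 Cr) = 36.00 Cr + 14.99% × 3,152.00 Cr = 508.48 Cr
Supplemental (17.8% flat on bonus): 17.8% × 3,750.00 Cr = 667.50 Cr
Total territorial income tax: 508.48 Cr + 667.50 Cr = 1,175.98 Cr

1,175.98 Cr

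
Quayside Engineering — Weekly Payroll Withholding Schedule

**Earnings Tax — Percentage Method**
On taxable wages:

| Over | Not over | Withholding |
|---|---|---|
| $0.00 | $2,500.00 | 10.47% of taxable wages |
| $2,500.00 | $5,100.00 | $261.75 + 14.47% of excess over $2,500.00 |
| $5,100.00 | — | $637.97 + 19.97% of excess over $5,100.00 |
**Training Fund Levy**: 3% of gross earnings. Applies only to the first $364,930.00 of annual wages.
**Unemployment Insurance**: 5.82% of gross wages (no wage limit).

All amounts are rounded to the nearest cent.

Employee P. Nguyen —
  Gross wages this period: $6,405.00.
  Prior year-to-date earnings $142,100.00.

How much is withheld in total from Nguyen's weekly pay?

$1,463.50

Earnings Tax: taxable = $6,405.00
  $637.97 + 19.97% × ($6,405.00 − $5,100.00) = $637.97 + 19.97% × $1,305.00 = $898.58
Training Fund Levy: 3% × $6,405.00 = $192.15
Unemployment Insurance: 5.82% × $6,405.00 = $372.77
Total: $898.58 + $192.15 + $372.77 = $1,463.50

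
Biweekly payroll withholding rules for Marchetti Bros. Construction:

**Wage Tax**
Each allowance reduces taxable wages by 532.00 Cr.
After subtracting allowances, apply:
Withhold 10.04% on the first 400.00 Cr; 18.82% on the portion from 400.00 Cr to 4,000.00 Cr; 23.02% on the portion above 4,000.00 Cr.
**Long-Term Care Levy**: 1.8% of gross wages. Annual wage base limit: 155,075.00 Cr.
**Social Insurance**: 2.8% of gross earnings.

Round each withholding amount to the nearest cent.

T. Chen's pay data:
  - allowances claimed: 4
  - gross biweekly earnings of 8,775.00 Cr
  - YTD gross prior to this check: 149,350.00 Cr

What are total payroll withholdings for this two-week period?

1,675.77 Cr

Wage Tax: taxable = 8,775.00 Cr − 4×532.00 Cr = 6,647.00 Cr
  717.68 Cr + 23.02% × (6,647.00 Cr − 4,000.00 Cr) = 717.68 Cr + 23.02% × 2,647.00 Cr = 1,327.02 Cr
Long-Term Care Levy: cap 155,075.00 Cr − YTD 149,350.00 Cr = 5,725.00 Cr subject; 1.8% × 5,725.00 Cr = 103.05 Cr
Social Insurance: 2.8% × 8,775.00 Cr = 245.70 Cr
Total: 1,327.02 Cr + 103.05 Cr + 245.70 Cr = 1,675.77 Cr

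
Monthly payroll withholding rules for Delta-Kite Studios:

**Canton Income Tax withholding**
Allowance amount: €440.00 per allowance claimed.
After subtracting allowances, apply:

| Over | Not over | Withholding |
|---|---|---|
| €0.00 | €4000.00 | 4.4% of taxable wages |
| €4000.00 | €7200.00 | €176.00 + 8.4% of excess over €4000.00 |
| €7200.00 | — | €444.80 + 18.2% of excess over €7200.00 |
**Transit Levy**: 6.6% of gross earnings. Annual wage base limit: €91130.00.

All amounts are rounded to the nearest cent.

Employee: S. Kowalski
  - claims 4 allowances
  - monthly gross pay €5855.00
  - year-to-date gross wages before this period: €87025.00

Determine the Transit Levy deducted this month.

€270.93

Transit Levy: cap €91130.00 − YTD €87025.00 = €4105.00 subject; 6.6% × €4105.00 = €270.93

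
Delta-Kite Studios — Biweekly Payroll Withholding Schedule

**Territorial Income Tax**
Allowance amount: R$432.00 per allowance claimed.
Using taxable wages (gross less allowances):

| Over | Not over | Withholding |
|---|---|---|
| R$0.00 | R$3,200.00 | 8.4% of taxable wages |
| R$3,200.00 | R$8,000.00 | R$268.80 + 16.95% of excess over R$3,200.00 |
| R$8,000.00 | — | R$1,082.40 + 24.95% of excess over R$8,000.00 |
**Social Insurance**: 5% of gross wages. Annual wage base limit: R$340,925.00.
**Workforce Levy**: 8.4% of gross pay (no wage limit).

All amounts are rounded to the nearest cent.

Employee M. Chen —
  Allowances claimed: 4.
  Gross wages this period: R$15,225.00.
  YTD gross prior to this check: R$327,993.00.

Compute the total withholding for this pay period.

Territorial Income Tax: taxable = R$15,225.00 − 4×R$432.00 = R$13,497.00
  R$1,082.40 + 24.95% × (R$13,497.00 − R$8,000.00) = R$1,082.40 + 24.95% × R$5,497.00 = R$2,453.90
Social Insurance: cap R$340,925.00 − YTD R$327,993.00 = R$12,932.00 subject; 5% × R$12,932.00 = R$646.60
Workforce Levy: 8.4% × R$15,225.00 = R$1,278.90
Total: R$2,453.90 + R$646.60 + R$1,278.90 = R$4,379.40

R$4,379.40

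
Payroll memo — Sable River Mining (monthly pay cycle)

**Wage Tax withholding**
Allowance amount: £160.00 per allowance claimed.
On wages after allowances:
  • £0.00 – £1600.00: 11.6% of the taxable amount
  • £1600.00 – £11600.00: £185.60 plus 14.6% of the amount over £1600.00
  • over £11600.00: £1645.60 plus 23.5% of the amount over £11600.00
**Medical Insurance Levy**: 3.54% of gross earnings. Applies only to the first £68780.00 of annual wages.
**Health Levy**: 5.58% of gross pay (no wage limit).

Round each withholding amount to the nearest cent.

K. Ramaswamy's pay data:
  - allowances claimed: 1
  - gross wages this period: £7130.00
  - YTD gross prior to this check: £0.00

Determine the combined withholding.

£1619.87

Wage Tax: taxable = £7130.00 − 1×£160.00 = £6970.00
  £185.60 + 14.6% × (£6970.00 − £1600.00) = £185.60 + 14.6% × £5370.00 = £969.62
Medical Insurance Levy: 3.54% × £7130.00 = £252.40
Health Levy: 5.58% × £7130.00 = £397.85
Total: £969.62 + £252.40 + £397.85 = £1619.87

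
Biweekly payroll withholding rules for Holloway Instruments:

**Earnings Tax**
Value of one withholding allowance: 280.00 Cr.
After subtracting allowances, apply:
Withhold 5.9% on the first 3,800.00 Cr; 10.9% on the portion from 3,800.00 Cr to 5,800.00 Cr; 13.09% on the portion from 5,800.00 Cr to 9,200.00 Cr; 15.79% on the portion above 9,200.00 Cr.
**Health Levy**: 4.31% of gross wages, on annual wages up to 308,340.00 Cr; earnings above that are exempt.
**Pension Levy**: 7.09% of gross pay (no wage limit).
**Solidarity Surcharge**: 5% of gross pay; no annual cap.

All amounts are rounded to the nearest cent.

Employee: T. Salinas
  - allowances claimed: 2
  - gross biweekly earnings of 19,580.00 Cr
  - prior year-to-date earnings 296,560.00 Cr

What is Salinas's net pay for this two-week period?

14,267.22 Cr

Earnings Tax: taxable = 19,580.00 Cr − 2×280.00 Cr = 19,020.00 Cr
  887.26 Cr + 15.79% × (19,020.00 Cr − 9,200.00 Cr) = 887.26 Cr + 15.79% × 9,820.00 Cr = 2,437.84 Cr
Health Levy: cap 308,340.00 Cr − YTD 296,560.00 Cr = 11,780.00 Cr subject; 4.31% × 11,780.00 Cr = 507.72 Cr
Pension Levy: 7.09% × 19,580.00 Cr = 1,388.22 Cr
Solidarity Surcharge: 5% × 19,580.00 Cr = 979.00 Cr
Total withheld: 2,437.84 Cr + 507.72 Cr + 1,388.22 Cr + 979.00 Cr = 5,312.78 Cr
Net pay: 19,580.00 Cr − 5,312.78 Cr = 14,267.22 Cr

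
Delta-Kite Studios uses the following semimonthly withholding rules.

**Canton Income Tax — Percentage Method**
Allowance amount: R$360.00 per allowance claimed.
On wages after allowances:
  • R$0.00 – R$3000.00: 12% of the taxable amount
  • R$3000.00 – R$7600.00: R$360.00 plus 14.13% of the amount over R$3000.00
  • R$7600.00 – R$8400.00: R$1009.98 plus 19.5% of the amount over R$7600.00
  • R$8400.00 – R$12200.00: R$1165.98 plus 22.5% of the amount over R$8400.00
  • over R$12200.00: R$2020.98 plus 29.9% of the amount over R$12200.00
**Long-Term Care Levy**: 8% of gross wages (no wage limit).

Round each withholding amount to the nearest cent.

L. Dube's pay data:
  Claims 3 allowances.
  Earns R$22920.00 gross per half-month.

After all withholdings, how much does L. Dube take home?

Canton Income Tax: taxable = R$22920.00 − 3×R$360.00 = R$21840.00
  R$2020.98 + 29.9% × (R$21840.00 − R$12200.00) = R$2020.98 + 29.9% × R$9640.00 = R$4903.34
Long-Term Care Levy: 8% × R$22920.00 = R$1833.60
Total withheld: R$4903.34 + R$1833.60 = R$6736.94
Net pay: R$22920.00 − R$6736.94 = R$16183.06

R$16183.06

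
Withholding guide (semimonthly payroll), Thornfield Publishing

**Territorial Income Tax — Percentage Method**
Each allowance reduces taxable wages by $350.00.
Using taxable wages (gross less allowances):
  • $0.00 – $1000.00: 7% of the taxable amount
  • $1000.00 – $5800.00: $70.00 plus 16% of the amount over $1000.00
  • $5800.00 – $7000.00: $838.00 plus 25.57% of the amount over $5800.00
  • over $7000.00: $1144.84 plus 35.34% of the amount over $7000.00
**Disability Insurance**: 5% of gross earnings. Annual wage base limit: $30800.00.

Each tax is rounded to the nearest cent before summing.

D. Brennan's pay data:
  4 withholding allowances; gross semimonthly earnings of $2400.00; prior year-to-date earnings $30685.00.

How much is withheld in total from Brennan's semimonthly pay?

Territorial Income Tax: taxable = $2400.00 − 4×$350.00 = $1000.00
  7% × $1000.00 = $70.00
Disability Insurance: cap $30800.00 − YTD $30685.00 = $115.00 subject; 5% × $115.00 = $5.75
Total: $70.00 + $5.75 = $75.75

$75.75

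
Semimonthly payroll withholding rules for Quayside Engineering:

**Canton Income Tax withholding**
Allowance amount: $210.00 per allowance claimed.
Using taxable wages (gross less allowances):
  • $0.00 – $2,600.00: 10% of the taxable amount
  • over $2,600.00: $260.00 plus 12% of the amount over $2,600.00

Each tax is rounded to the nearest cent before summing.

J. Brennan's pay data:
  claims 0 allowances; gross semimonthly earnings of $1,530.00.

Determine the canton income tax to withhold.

Canton Income Tax: taxable = $1,530.00
  10% × $1,530.00 = $153.00

$153.00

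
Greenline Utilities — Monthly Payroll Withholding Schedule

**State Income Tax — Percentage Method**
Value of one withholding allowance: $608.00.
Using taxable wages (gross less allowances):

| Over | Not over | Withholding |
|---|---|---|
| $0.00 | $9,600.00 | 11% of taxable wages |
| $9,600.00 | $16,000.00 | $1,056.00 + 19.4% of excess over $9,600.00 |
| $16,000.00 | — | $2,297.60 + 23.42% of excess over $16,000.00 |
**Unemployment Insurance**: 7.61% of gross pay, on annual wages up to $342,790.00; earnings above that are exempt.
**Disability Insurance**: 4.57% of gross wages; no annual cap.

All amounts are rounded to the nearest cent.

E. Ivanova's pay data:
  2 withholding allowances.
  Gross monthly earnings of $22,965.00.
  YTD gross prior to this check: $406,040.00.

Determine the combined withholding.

$4,693.52

State Income Tax: taxable = $22,965.00 − 2×$608.00 = $21,749.00
  $2,297.60 + 23.42% × ($21,749.00 − $16,000.00) = $2,297.60 + 23.42% × $5,749.00 = $3,644.02
Unemployment Insurance: YTD $406,040.00 ≥ cap $342,790.00 → $0.00
Disability Insurance: 4.57% × $22,965.00 = $1,049.50
Total: $3,644.02 + $0.00 + $1,049.50 = $4,693.52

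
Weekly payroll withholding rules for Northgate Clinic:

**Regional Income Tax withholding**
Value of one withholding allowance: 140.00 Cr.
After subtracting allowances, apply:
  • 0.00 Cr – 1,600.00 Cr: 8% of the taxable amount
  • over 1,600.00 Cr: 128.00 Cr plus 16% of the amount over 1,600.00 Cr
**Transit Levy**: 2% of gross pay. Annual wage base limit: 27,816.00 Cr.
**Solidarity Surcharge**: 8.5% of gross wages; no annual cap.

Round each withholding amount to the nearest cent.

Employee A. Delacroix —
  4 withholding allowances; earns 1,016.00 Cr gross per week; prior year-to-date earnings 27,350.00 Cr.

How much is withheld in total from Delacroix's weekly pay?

Regional Income Tax: taxable = 1,016.00 Cr − 4×140.00 Cr = 456.00 Cr
  8% × 456.00 Cr = 36.48 Cr
Transit Levy: cap 27,816.00 Cr − YTD 27,350.00 Cr = 466.00 Cr subject; 2% × 466.00 Cr = 9.32 Cr
Solidarity Surcharge: 8.5% × 1,016.00 Cr = 86.36 Cr
Total: 36.48 Cr + 9.32 Cr + 86.36 Cr = 132.16 Cr

132.16 Cr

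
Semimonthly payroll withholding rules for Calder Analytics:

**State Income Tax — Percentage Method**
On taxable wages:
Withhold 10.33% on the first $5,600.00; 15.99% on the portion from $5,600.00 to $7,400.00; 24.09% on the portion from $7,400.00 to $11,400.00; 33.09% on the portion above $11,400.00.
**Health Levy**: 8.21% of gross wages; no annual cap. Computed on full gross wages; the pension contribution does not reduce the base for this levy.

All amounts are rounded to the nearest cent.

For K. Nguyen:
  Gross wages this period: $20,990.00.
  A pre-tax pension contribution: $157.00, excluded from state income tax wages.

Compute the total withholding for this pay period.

State Income Tax: taxable = $20,990.00 − $157.00 = $20,833.00
  $1,829.90 + 33.09% × ($20,833.00 − $11,400.00) = $1,829.90 + 33.09% × $9,433.00 = $4,951.28
Health Levy: 8.21% × $20,990.00 = $1,723.28
Total: $4,951.28 + $1,723.28 = $6,674.56

$6,674.56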